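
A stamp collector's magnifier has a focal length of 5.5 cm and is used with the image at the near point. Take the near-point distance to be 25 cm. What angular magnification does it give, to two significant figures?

5.5

M = 1 + D/f = 1 + 25/5.5 = 5.545.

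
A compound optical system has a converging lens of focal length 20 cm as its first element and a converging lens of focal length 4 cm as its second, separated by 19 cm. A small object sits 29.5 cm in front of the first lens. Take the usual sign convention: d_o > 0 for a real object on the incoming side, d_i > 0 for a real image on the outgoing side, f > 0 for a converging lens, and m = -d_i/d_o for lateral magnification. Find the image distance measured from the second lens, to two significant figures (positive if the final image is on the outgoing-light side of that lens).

Lens 1: 1/d_i1 = 1/f_1 - 1/d_o1 = 1/20 - 1/29.5 = 0.01610 cm^-1, so d_i1 = 62.105 cm.
This image would form 62.105 cm past lens 1, i.e. 43.105 cm beyond lens 2, so it is a virtual object for lens 2: d_o2 = 19 - 62.105 = -43.105 cm.
Lens 2: 1/d_i2 = 1/f_2 - 1/d_o2 = 1/4 - 1/(-43.105) = 0.27320 cm^-1, so d_i2 = 3.660 cm.

3.7 cm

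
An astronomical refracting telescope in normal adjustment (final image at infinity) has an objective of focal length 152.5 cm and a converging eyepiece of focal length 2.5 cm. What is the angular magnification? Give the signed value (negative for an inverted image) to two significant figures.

M = -f_obj/f_eye = -152.5/(2.5) = -61.000.

-61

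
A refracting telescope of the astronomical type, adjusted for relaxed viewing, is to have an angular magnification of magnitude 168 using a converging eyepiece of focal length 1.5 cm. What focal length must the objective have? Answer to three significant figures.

252 cm

|M| = f_obj/|f_eye|, so f_obj = |M| x |f_eye| = 168.0 x 1.5 = 252.000 cm.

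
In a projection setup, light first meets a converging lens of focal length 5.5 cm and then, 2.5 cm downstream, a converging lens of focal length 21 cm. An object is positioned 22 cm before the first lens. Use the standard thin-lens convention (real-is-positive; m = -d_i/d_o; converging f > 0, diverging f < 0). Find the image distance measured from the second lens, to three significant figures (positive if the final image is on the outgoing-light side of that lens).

3.93 cm

First lens: d_i1 = 1/(1/5.5 - 1/22) = 7.333 cm.
Since 7.333 cm > 2.5 cm, the first image lies past the second lens and serves as a virtual object: d_o2 = L - d_i1 = -4.833 cm.
Second lens: d_i2 = 1/(1/21 - 1/(-4.833)) = 3.929 cm.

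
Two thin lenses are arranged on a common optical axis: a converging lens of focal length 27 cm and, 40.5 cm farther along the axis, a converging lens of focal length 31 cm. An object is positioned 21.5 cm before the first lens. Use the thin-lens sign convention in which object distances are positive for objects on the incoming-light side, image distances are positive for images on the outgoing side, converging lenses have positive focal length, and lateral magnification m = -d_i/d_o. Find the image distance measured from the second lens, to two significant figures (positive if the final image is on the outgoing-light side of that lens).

Lens 1: 1/d_i1 = 1/f_1 - 1/d_o1 = 1/27 - 1/21.5 = -0.00947 cm^-1, so d_i1 = -105.545 cm.
With d_i1 < 0 the first image is virtual and lies on the object side; the object distance for lens 2 is d_o2 = 40.5 - (-105.545) = 146.045 cm.
Lens 2: 1/d_i2 = 1/f_2 - 1/d_o2 = 1/31 - 1/(146.045) = 0.02541 cm^-1, so d_i2 = 39.353 cm.

39 cm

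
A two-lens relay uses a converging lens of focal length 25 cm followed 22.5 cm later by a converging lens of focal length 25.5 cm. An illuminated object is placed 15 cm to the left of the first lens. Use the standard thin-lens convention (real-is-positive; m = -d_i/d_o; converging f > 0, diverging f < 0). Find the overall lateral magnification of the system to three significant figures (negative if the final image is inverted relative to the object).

-1.85

First lens: d_i1 = 1/(1/25 - 1/15) = -37.500 cm.
m_1 = -(-37.500)/15 = 2.5000.
The intermediate image is virtual, 37.500 cm to the left of lens 1, so d_o2 = L - d_i1 = 22.5 - (-37.500) = 60.000 cm.
Second lens: d_i2 = 1/(1/25.5 - 1/(60.000)) = 44.348 cm.
m_2 = -(44.348)/(60.000) = -0.7391.
Total m = m_1 x m_2 = (2.5000)(-0.7391) = -1.8478.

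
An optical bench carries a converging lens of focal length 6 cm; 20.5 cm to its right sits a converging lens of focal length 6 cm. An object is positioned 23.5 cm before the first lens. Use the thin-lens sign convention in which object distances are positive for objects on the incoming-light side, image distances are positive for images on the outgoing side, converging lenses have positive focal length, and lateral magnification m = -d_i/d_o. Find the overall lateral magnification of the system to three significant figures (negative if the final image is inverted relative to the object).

First lens: d_i1 = 1/(1/6 - 1/23.5) = 8.057 cm.
m_1 = -(8.057)/23.5 = -0.3429.
The intermediate image is 8.057 cm to the right of lens 1, so d_o2 = L - d_i1 = 20.5 - 8.057 = 12.443 cm.
Second lens: d_i2 = 1/(1/6 - 1/(12.443)) = 11.588 cm.
m_2 = -(11.588)/(12.443) = -0.9313.
Total m = m_1 x m_2 = (-0.3429)(-0.9313) = 0.3193.

0.319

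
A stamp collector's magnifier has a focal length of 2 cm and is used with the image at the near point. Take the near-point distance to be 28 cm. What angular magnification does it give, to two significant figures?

M = 1 + D/f = 1 + 28/2 = 15.000.

15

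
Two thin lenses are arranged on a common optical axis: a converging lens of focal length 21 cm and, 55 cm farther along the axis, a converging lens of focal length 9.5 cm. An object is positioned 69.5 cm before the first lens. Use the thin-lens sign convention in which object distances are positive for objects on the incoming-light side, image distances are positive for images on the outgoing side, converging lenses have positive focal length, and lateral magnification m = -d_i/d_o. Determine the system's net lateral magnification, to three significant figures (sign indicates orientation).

0.267

Lens 1: 1/d_i1 = 1/f_1 - 1/d_o1 = 1/21 - 1/69.5 = 0.03323 cm^-1, so d_i1 = 30.093 cm.
m_1 = -(30.093)/69.5 = -0.4330.
Object distance for lens 2: d_o2 = 55 - 30.093 = 24.907 cm.
Lens 2: 1/d_i2 = 1/f_2 - 1/d_o2 = 1/9.5 - 1/(24.907) = 0.06511 cm^-1, so d_i2 = 15.358 cm.
m_2 = -(15.358)/(24.907) = -0.6166.
Overall magnification: m = m_1 m_2 = 0.2670.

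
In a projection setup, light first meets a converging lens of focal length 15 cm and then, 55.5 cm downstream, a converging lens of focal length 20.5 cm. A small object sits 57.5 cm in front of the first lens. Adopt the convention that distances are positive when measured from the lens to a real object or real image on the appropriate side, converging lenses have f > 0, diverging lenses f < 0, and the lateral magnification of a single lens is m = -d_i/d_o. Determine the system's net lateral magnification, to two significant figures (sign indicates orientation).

0.49

Applying the thin-lens equation to the first lens, 1/15 = 1/57.5 + 1/d_i1, which gives d_i1 = 20.294 cm.
Its lateral magnification is m_1 = -d_i1/d_o1 = -(20.294)/57.5 = -0.3529.
The intermediate image is 20.294 cm to the right of lens 1, so d_o2 = L - d_i1 = 55.5 - 20.294 = 35.206 cm.
Applying the thin-lens equation again with f_2 = 20.5 cm and d_o2 = 35.206 cm gives d_i2 = 49.077 cm.
m_2 = -(49.077)/(35.206) = -1.3940.
Overall magnification: m = m_1 m_2 = 0.4920.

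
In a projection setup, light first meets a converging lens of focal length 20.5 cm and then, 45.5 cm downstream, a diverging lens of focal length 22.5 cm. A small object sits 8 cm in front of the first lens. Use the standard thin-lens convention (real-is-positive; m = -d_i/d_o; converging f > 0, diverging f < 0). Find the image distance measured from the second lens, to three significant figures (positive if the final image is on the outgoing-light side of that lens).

-16.3 cm

Applying the thin-lens equation to the first lens, 1/20.5 = 1/8 + 1/d_i1, which gives d_i1 = -13.120 cm.
The intermediate image is virtual, 13.120 cm to the left of lens 1, so d_o2 = L - d_i1 = 45.5 - (-13.120) = 58.620 cm.
Applying the thin-lens equation again with f_2 = -22.5 cm and d_o2 = 58.620 cm gives d_i2 = -16.259 cm.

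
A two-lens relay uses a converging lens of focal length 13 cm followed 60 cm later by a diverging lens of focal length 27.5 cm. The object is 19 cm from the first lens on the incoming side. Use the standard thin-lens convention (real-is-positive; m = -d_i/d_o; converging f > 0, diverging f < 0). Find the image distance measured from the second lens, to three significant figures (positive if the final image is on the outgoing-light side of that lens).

Applying the thin-lens equation to the first lens, 1/13 = 1/19 + 1/d_i1, which gives d_i1 = 41.167 cm.
That image sits 18.833 cm in front of the second lens, so d_o2 = 18.833 cm.
Applying the thin-lens equation again with f_2 = -27.5 cm and d_o2 = 18.833 cm gives d_i2 = -11.178 cm.

-11.2 cm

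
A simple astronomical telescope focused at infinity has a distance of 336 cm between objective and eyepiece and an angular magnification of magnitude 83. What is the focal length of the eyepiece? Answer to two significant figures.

In normal adjustment the tube length equals f_obj + f_eye and |M| = f_obj/f_eye.
So f_obj = 83 f_eye and 83 f_eye + f_eye = 336 cm, giving f_eye = 336/84 = 4.000 cm and f_obj = 332.000 cm.

4.0 cm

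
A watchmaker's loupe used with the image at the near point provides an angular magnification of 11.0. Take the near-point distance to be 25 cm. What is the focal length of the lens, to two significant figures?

2.5 cm

For the image at the near point, M = 1 + D/f.
f = D/(M - 1) = 25/(11.0 - 1) = 2.500 cm.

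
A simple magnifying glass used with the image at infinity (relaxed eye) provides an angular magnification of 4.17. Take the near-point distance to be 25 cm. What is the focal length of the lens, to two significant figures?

For the image at infinity, M = D/f.
f = D/M = 25/4.17 = 5.995 cm.

6.0 cm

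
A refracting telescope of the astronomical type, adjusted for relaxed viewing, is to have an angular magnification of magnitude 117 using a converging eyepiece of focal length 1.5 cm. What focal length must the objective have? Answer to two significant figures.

|M| = f_obj/|f_eye|, so f_obj = |M| x |f_eye| = 117.0 x 1.5 = 175.500 cm.

180 cm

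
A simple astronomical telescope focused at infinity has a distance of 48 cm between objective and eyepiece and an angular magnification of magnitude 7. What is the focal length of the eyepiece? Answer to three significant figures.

In normal adjustment the tube length equals f_obj + f_eye and |M| = f_obj/f_eye.
So f_obj = 7 f_eye and 7 f_eye + f_eye = 48 cm, giving f_eye = 48/8 = 6.000 cm and f_obj = 42.000 cm.

6.00 cm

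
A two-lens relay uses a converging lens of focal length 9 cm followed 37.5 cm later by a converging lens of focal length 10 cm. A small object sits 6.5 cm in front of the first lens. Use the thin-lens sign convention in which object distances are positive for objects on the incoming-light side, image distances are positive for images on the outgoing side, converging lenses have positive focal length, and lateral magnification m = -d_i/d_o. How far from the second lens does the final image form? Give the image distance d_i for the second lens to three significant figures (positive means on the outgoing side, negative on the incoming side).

First lens: d_i1 = 1/(1/9 - 1/6.5) = -23.400 cm.
With d_i1 < 0 the first image is virtual and lies on the object side; the object distance for lens 2 is d_o2 = 37.5 - (-23.400) = 60.900 cm.
Second lens: d_i2 = 1/(1/10 - 1/(60.900)) = 11.965 cm.

12.0 cm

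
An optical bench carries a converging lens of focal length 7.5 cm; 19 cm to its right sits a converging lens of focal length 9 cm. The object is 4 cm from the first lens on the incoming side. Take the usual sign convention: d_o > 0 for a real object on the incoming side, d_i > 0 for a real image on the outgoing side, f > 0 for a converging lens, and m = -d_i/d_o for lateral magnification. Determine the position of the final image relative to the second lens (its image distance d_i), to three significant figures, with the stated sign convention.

13.4 cm

First lens: d_i1 = 1/(1/7.5 - 1/4) = -8.571 cm.
The intermediate image is virtual, 8.571 cm to the left of lens 1, so d_o2 = L - d_i1 = 19 - (-8.571) = 27.571 cm.
Second lens: d_i2 = 1/(1/9 - 1/(27.571)) = 13.362 cm.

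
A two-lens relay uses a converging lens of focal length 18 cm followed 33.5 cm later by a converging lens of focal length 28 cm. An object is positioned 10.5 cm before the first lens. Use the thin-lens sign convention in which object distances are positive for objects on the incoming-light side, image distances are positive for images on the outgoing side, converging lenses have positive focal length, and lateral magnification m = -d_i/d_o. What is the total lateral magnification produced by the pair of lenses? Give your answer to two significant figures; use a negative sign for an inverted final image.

First lens: d_i1 = 1/(1/18 - 1/10.5) = -25.200 cm.
m_1 = -(-25.200)/10.5 = 2.4000.
The intermediate image is virtual, 25.200 cm to the left of lens 1, so d_o2 = L - d_i1 = 33.5 - (-25.200) = 58.700 cm.
Second lens: d_i2 = 1/(1/28 - 1/(58.700)) = 53.537 cm.
m_2 = -(53.537)/(58.700) = -0.9121.
The system's lateral magnification is m_1 m_2 = (2.4000)(-0.9121) = -2.1889.

-2.2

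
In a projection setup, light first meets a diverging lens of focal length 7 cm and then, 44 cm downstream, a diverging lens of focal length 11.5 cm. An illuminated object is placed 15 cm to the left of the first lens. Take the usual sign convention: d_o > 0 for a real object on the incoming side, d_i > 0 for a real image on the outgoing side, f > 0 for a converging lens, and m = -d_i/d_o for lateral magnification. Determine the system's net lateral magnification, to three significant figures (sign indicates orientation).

0.0607

Applying the thin-lens equation to the first lens, 1/(-7) = 1/15 + 1/d_i1, which gives d_i1 = -4.773 cm.
Its lateral magnification is m_1 = -d_i1/d_o1 = -(-4.773)/15 = 0.3182.
With d_i1 < 0 the first image is virtual and lies on the object side; the object distance for lens 2 is d_o2 = 44 - (-4.773) = 48.773 cm.
Applying the thin-lens equation again with f_2 = -11.5 cm and d_o2 = 48.773 cm gives d_i2 = -9.306 cm.
m_2 = -(-9.306)/(48.773) = 0.1908.
Total m = m_1 x m_2 = (0.3182)(0.1908) = 0.0607.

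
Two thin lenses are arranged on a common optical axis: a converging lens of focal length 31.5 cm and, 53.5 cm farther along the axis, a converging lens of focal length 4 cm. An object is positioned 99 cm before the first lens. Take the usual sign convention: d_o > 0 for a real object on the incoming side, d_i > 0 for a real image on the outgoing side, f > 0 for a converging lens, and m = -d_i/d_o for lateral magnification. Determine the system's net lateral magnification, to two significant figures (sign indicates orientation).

First lens: d_i1 = 1/(1/31.5 - 1/99) = 46.200 cm.
m_1 = -(46.200)/99 = -0.4667.
Object distance for lens 2: d_o2 = 53.5 - 46.200 = 7.300 cm.
Second lens: d_i2 = 1/(1/4 - 1/(7.300)) = 8.848 cm.
m_2 = -(8.848)/(7.300) = -1.2121.
Total m = m_1 x m_2 = (-0.4667)(-1.2121) = 0.5657.

0.57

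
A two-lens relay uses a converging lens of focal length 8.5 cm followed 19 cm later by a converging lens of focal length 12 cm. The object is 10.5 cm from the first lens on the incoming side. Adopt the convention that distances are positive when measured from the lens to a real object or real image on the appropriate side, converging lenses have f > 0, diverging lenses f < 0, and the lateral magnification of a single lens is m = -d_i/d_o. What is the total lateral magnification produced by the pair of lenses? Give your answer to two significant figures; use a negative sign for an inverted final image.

-1.4

First lens: d_i1 = 1/(1/8.5 - 1/10.5) = 44.625 cm.
m_1 = -(44.625)/10.5 = -4.2500.
This image would form 44.625 cm past lens 1, i.e. 25.625 cm beyond lens 2, so it is a virtual object for lens 2: d_o2 = 19 - 44.625 = -25.625 cm.
Second lens: d_i2 = 1/(1/12 - 1/(-25.625)) = 8.173 cm.
m_2 = -(8.173)/(-25.625) = 0.3189.
Overall magnification: m = m_1 m_2 = -1.3555.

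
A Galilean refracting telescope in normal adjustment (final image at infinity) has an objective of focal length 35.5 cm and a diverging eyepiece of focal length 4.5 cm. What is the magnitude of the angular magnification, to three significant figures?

|M| = f_obj/|f_eye| = 35.5/4.5 = 7.889.

7.89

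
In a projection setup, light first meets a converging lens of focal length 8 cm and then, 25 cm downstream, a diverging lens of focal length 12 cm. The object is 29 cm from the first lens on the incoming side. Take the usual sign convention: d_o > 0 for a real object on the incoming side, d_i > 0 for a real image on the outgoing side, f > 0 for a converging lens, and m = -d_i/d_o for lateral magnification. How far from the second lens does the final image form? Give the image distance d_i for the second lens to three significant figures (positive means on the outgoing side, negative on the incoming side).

First lens: d_i1 = 1/(1/8 - 1/29) = 11.048 cm.
The intermediate image is 11.048 cm to the right of lens 1, so d_o2 = L - d_i1 = 25 - 11.048 = 13.952 cm.
Second lens: d_i2 = 1/(1/(-12) - 1/(13.952)) = -6.451 cm.

-6.45 cm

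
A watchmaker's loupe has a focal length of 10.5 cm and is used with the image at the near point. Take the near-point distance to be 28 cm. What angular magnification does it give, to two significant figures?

M = 1 + D/f = 1 + 28/10.5 = 3.667.

3.7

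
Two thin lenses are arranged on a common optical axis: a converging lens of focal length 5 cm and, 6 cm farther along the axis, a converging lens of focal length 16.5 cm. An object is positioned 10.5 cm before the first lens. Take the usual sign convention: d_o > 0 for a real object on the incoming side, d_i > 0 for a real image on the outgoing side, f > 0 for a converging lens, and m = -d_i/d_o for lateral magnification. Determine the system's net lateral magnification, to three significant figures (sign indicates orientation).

-0.748

Applying the thin-lens equation to the first lens, 1/5 = 1/10.5 + 1/d_i1, which gives d_i1 = 9.545 cm.
Its lateral magnification is m_1 = -d_i1/d_o1 = -(9.545)/10.5 = -0.9091.
Since 9.545 cm > 6 cm, the first image lies past the second lens and serves as a virtual object: d_o2 = L - d_i1 = -3.545 cm.
Applying the thin-lens equation again with f_2 = 16.5 cm and d_o2 = -3.545 cm gives d_i2 = 2.918 cm.
m_2 = -(2.918)/(-3.545) = 0.8231.
Overall magnification: m = m_1 m_2 = -0.7483.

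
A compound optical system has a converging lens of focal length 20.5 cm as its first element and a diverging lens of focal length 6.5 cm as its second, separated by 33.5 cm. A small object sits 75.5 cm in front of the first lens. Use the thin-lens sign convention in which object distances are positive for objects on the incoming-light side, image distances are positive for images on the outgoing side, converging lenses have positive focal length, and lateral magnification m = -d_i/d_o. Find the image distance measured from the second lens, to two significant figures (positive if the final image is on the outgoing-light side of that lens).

-2.9 cm

Lens 1: 1/d_i1 = 1/f_1 - 1/d_o1 = 1/20.5 - 1/75.5 = 0.03554 cm^-1, so d_i1 = 28.141 cm.
The intermediate image is 28.141 cm to the right of lens 1, so d_o2 = L - d_i1 = 33.5 - 28.141 = 5.359 cm.
Lens 2: 1/d_i2 = 1/f_2 - 1/d_o2 = 1/(-6.5) - 1/(5.359) = -0.34044 cm^-1, so d_i2 = -2.937 cm.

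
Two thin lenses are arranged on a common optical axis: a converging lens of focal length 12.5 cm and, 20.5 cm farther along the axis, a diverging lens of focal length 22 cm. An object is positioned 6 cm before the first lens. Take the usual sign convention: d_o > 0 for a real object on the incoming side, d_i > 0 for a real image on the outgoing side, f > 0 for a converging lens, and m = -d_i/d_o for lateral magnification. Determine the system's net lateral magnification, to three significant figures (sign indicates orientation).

Lens 1: 1/d_i1 = 1/f_1 - 1/d_o1 = 1/12.5 - 1/6 = -0.08667 cm^-1, so d_i1 = -11.538 cm.
m_1 = -(-11.538)/6 = 1.9231.
The intermediate image is virtual, 11.538 cm to the left of lens 1, so d_o2 = L - d_i1 = 20.5 - (-11.538) = 32.038 cm.
Lens 2: 1/d_i2 = 1/f_2 - 1/d_o2 = 1/(-22) - 1/(32.038) = -0.07667 cm^-1, so d_i2 = -13.043 cm.
m_2 = -(-13.043)/(32.038) = 0.4071.
The system's lateral magnification is m_1 m_2 = (1.9231)(0.4071) = 0.7829.

0.783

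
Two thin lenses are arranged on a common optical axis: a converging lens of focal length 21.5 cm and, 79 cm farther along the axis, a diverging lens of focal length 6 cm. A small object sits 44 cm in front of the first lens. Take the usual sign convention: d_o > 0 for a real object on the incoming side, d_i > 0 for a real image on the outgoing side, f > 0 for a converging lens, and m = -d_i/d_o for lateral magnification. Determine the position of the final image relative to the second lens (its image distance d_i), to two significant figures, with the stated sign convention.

First lens: d_i1 = 1/(1/21.5 - 1/44) = 42.044 cm.
The intermediate image is 42.044 cm to the right of lens 1, so d_o2 = L - d_i1 = 79 - 42.044 = 36.956 cm.
Second lens: d_i2 = 1/(1/(-6) - 1/(36.956)) = -5.162 cm.

-5.2 cm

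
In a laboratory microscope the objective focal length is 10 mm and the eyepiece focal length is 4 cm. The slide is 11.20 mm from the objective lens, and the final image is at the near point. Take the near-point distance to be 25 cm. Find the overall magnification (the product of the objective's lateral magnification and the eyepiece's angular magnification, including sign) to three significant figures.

Convert to cm: f_obj = 10 mm = 1 cm; d_o = 11.20 mm = 1.12 cm.
Objective: 1/d_i = 1/f_obj - 1/d_o = 1/1 - 1/1.12 = 0.10714 cm^-1, so d_i = 9.333 cm.
m_obj = -d_i/d_o = -9.333/1.12 = -8.333.
Eyepiece angular magnification (image at near point): M_eye = 1 + D/f_e = 1 + 25/4 = 7.250.
Overall M = m_obj x M_eye = (-8.333)(7.250) = -60.42.

-60.4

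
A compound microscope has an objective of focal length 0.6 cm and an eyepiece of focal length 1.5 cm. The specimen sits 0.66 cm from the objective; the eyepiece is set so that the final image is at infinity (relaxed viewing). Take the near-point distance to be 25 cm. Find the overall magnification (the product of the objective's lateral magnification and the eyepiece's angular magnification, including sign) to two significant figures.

-170

Objective: 1/d_i = 1/f_obj - 1/d_o = 1/0.6 - 1/0.66 = 0.15152 cm^-1, so d_i = 6.600 cm.
m_obj = -d_i/d_o = -6.600/0.66 = -10.000.
Eyepiece angular magnification (image at infinity): M_eye = D/f_e = 25/1.5 = 16.667.
Overall M = m_obj x M_eye = (-10.000)(16.667) = -166.67.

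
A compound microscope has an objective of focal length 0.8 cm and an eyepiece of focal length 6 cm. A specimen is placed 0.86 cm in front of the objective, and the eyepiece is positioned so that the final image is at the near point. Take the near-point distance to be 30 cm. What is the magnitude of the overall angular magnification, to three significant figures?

Objective: 1/d_i = 1/f_obj - 1/d_o = 1/0.8 - 1/0.86 = 0.08721 cm^-1, so d_i = 11.467 cm.
m_obj = -d_i/d_o = -11.467/0.86 = -13.333.
Eyepiece angular magnification (image at near point): M_eye = 1 + D/f_e = 1 + 30/6 = 6.000.
Overall M = m_obj x M_eye = (-13.333)(6.000) = -80.00.
|M| = 80.00.

80.0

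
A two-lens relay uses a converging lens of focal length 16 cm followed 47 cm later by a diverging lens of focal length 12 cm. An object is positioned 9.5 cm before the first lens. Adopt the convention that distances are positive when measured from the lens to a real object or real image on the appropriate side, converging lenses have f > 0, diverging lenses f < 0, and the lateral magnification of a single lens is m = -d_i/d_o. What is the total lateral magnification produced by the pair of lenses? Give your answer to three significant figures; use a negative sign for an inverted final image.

0.359

Applying the thin-lens equation to the first lens, 1/16 = 1/9.5 + 1/d_i1, which gives d_i1 = -23.385 cm.
Its lateral magnification is m_1 = -d_i1/d_o1 = -(-23.385)/9.5 = 2.4615.
The intermediate image is virtual, 23.385 cm to the left of lens 1, so d_o2 = L - d_i1 = 47 - (-23.385) = 70.385 cm.
Applying the thin-lens equation again with f_2 = -12 cm and d_o2 = 70.385 cm gives d_i2 = -10.252 cm.
m_2 = -(-10.252)/(70.385) = 0.1457.
Overall magnification: m = m_1 m_2 = 0.3585.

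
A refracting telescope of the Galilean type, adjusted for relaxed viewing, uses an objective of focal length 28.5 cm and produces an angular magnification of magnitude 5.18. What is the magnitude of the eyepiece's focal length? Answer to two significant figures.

5.5 cm

|M| = f_obj/|f_eye|, so |f_eye| = f_obj/|M| = 28.5/5.18 = 5.502 cm.
(The eyepiece is diverging, so its signed focal length is -5.502 cm.)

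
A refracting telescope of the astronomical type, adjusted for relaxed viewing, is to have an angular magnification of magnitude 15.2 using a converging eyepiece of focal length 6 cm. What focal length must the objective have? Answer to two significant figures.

|M| = f_obj/|f_eye|, so f_obj = |M| x |f_eye| = 15.2 x 6 = 91.200 cm.

91 cm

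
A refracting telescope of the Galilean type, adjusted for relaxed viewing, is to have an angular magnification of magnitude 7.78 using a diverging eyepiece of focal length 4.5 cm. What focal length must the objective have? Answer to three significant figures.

|M| = f_obj/|f_eye|, so f_obj = |M| x |f_eye| = 7.78 x 4.5 = 35.010 cm.

35.0 cm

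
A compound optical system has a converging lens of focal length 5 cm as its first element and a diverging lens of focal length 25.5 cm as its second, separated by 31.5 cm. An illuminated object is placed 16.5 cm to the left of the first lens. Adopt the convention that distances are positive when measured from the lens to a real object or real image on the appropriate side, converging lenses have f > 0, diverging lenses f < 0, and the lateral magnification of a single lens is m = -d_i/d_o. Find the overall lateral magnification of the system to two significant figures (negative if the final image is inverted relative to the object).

-0.22

Applying the thin-lens equation to the first lens, 1/5 = 1/16.5 + 1/d_i1, which gives d_i1 = 7.174 cm.
Its lateral magnification is m_1 = -d_i1/d_o1 = -(7.174)/16.5 = -0.4348.
That image sits 24.326 cm in front of the second lens, so d_o2 = 24.326 cm.
Applying the thin-lens equation again with f_2 = -25.5 cm and d_o2 = 24.326 cm gives d_i2 = -12.450 cm.
m_2 = -(-12.450)/(24.326) = 0.5118.
The system's lateral magnification is m_1 m_2 = (-0.4348)(0.5118) = -0.2225.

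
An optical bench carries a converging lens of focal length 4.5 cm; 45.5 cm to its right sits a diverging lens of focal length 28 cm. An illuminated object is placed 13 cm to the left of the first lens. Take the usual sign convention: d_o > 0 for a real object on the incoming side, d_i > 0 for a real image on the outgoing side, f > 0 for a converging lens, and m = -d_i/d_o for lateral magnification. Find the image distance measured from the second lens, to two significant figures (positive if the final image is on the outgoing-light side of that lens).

Lens 1: 1/d_i1 = 1/f_1 - 1/d_o1 = 1/4.5 - 1/13 = 0.14530 cm^-1, so d_i1 = 6.882 cm.
The intermediate image is 6.882 cm to the right of lens 1, so d_o2 = L - d_i1 = 45.5 - 6.882 = 38.618 cm.
Lens 2: 1/d_i2 = 1/f_2 - 1/d_o2 = 1/(-28) - 1/(38.618) = -0.06161 cm^-1, so d_i2 = -16.231 cm.

-16 cm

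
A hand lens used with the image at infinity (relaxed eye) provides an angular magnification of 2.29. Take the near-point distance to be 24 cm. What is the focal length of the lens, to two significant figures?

For the image at infinity, M = D/f.
f = D/M = 24/2.29 = 10.480 cm.

10 cm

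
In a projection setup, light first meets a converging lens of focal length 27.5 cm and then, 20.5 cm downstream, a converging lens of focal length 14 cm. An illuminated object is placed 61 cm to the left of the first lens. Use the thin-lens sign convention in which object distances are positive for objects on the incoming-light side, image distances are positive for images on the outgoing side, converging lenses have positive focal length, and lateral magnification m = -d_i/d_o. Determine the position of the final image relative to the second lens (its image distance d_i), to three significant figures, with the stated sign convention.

9.50 cm

Applying the thin-lens equation to the first lens, 1/27.5 = 1/61 + 1/d_i1, which gives d_i1 = 50.075 cm.
This image would form 50.075 cm past lens 1, i.e. 29.575 cm beyond lens 2, so it is a virtual object for lens 2: d_o2 = 20.5 - 50.075 = -29.575 cm.
Applying the thin-lens equation again with f_2 = 14 cm and d_o2 = -29.575 cm gives d_i2 = 9.502 cm.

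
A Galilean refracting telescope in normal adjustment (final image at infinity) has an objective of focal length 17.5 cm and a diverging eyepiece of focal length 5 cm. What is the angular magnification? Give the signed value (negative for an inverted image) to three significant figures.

3.50

M = -f_obj/f_eye = -17.5/(-5) = 3.500.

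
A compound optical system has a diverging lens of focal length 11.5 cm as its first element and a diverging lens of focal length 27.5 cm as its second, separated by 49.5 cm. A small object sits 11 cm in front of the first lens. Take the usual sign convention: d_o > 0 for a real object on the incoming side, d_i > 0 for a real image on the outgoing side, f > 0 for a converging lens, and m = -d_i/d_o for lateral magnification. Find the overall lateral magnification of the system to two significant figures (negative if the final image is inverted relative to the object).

Lens 1: 1/d_i1 = 1/f_1 - 1/d_o1 = 1/(-11.5) - 1/11 = -0.17787 cm^-1, so d_i1 = -5.622 cm.
m_1 = -(-5.622)/11 = 0.5111.
The intermediate image is virtual, 5.622 cm to the left of lens 1, so d_o2 = L - d_i1 = 49.5 - (-5.622) = 55.122 cm.
Lens 2: 1/d_i2 = 1/f_2 - 1/d_o2 = 1/(-27.5) - 1/(55.122) = -0.05451 cm^-1, so d_i2 = -18.347 cm.
m_2 = -(-18.347)/(55.122) = 0.3328.
Total m = m_1 x m_2 = (0.5111)(0.3328) = 0.1701.

0.17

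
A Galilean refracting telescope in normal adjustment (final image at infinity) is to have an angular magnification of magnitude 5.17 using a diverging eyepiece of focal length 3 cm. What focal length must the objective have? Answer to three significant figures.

15.5 cm

|M| = f_obj/|f_eye|, so f_obj = |M| x |f_eye| = 5.17 x 3 = 15.510 cm.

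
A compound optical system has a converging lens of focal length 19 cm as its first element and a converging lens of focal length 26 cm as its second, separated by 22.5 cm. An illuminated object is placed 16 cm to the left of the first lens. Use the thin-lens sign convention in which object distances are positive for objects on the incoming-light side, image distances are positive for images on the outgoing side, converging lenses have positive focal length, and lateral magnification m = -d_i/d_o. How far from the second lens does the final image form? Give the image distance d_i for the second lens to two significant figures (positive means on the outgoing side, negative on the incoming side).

33 cm

Applying the thin-lens equation to the first lens, 1/19 = 1/16 + 1/d_i1, which gives d_i1 = -101.333 cm.
The intermediate image is virtual, 101.333 cm to the left of lens 1, so d_o2 = L - d_i1 = 22.5 - (-101.333) = 123.833 cm.
Applying the thin-lens equation again with f_2 = 26 cm and d_o2 = 123.833 cm gives d_i2 = 32.910 cm.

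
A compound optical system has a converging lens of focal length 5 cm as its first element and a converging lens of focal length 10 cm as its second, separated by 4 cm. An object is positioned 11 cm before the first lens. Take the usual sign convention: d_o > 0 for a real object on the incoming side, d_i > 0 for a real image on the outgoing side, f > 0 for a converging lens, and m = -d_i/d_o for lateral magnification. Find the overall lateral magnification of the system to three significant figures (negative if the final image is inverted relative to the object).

Applying the thin-lens equation to the first lens, 1/5 = 1/11 + 1/d_i1, which gives d_i1 = 9.167 cm.
Its lateral magnification is m_1 = -d_i1/d_o1 = -(9.167)/11 = -0.8333.
Since 9.167 cm > 4 cm, the first image lies past the second lens and serves as a virtual object: d_o2 = L - d_i1 = -5.167 cm.
Applying the thin-lens equation again with f_2 = 10 cm and d_o2 = -5.167 cm gives d_i2 = 3.407 cm.
m_2 = -(3.407)/(-5.167) = 0.6593.
Overall magnification: m = m_1 m_2 = -0.5495.

-0.549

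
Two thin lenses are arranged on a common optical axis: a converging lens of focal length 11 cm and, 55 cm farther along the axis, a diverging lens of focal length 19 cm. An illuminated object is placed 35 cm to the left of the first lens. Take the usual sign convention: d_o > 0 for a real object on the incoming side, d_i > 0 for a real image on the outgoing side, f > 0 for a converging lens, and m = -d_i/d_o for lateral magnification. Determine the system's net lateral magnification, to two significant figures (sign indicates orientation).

Applying the thin-lens equation to the first lens, 1/11 = 1/35 + 1/d_i1, which gives d_i1 = 16.042 cm.
Its lateral magnification is m_1 = -d_i1/d_o1 = -(16.042)/35 = -0.4583.
That image sits 38.958 cm in front of the second lens, so d_o2 = 38.958 cm.
Applying the thin-lens equation again with f_2 = -19 cm and d_o2 = 38.958 cm gives d_i2 = -12.771 cm.
m_2 = -(-12.771)/(38.958) = 0.3278.
Total m = m_1 x m_2 = (-0.4583)(0.3278) = -0.1503.

-0.15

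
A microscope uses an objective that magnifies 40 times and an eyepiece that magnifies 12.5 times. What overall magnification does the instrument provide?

500

The overall magnification of a compound microscope is the product of the objective and eyepiece magnifications:
M = M_obj x M_eye = 40 x 12.5 = 500.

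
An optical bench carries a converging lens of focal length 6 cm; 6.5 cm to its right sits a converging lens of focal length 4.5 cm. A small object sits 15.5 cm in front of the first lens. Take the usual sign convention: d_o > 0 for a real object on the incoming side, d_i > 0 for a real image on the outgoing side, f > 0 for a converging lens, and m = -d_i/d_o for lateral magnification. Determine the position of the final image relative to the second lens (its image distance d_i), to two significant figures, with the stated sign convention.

1.9 cm

Applying the thin-lens equation to the first lens, 1/6 = 1/15.5 + 1/d_i1, which gives d_i1 = 9.789 cm.
Since 9.789 cm > 6.5 cm, the first image lies past the second lens and serves as a virtual object: d_o2 = L - d_i1 = -3.289 cm.
Applying the thin-lens equation again with f_2 = 4.5 cm and d_o2 = -3.289 cm gives d_i2 = 1.900 cm.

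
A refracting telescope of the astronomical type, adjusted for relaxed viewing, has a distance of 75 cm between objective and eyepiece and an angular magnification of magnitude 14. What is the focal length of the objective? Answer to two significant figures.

70 cm

In normal adjustment the tube length equals f_obj + f_eye and |M| = f_obj/f_eye.
So f_obj = 14 f_eye and 14 f_eye + f_eye = 75 cm, giving f_eye = 75/15 = 5.000 cm and f_obj = 70.000 cm.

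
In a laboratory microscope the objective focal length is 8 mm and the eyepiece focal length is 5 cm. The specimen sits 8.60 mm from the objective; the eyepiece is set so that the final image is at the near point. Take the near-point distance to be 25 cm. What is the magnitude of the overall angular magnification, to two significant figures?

80

Convert to cm: f_obj = 8 mm = 0.8 cm; d_o = 8.60 mm = 0.86 cm.
Objective: 1/d_i = 1/f_obj - 1/d_o = 1/0.8 - 1/0.86 = 0.08721 cm^-1, so d_i = 11.467 cm.
m_obj = -d_i/d_o = -11.467/0.86 = -13.333.
Eyepiece angular magnification (image at near point): M_eye = 1 + D/f_e = 1 + 25/5 = 6.000.
Overall M = m_obj x M_eye = (-13.333)(6.000) = -80.00.
|M| = 80.00.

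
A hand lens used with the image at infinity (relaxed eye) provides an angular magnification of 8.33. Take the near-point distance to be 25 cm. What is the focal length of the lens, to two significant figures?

3.0 cm

For the image at infinity, M = D/f.
f = D/M = 25/8.33 = 3.001 cm.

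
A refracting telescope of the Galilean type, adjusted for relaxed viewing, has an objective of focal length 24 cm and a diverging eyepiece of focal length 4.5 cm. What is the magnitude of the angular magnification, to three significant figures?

5.33

|M| = f_obj/|f_eye| = 24/4.5 = 5.333.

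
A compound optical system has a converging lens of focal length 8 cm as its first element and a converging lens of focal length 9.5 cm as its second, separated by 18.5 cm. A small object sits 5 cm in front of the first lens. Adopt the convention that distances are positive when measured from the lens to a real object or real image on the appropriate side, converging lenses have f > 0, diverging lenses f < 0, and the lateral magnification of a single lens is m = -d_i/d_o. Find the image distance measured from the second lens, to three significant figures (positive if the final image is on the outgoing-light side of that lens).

13.5 cm

Applying the thin-lens equation to the first lens, 1/8 = 1/5 + 1/d_i1, which gives d_i1 = -13.333 cm.
With d_i1 < 0 the first image is virtual and lies on the object side; the object distance for lens 2 is d_o2 = 18.5 - (-13.333) = 31.833 cm.
Applying the thin-lens equation again with f_2 = 9.5 cm and d_o2 = 31.833 cm gives d_i2 = 13.541 cm.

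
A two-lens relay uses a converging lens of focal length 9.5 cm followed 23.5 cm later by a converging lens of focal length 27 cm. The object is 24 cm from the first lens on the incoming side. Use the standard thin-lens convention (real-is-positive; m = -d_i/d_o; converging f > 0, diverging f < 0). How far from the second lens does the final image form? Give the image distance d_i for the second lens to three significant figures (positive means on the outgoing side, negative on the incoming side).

Lens 1: 1/d_i1 = 1/f_1 - 1/d_o1 = 1/9.5 - 1/24 = 0.06360 cm^-1, so d_i1 = 15.724 cm.
That image sits 7.776 cm in front of the second lens, so d_o2 = 7.776 cm.
Lens 2: 1/d_i2 = 1/f_2 - 1/d_o2 = 1/27 - 1/(7.776) = -0.09157 cm^-1, so d_i2 = -10.921 cm.

-10.9 cm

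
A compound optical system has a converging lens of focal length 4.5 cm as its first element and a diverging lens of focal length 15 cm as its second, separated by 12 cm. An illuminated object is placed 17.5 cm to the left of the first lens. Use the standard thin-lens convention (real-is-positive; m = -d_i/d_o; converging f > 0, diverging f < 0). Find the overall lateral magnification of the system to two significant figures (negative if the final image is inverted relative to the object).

-0.25

First lens: d_i1 = 1/(1/4.5 - 1/17.5) = 6.058 cm.
m_1 = -(6.058)/17.5 = -0.3462.
That image sits 5.942 cm in front of the second lens, so d_o2 = 5.942 cm.
Second lens: d_i2 = 1/(1/(-15) - 1/(5.942)) = -4.256 cm.
m_2 = -(-4.256)/(5.942) = 0.7163.
Overall magnification: m = m_1 m_2 = -0.2479.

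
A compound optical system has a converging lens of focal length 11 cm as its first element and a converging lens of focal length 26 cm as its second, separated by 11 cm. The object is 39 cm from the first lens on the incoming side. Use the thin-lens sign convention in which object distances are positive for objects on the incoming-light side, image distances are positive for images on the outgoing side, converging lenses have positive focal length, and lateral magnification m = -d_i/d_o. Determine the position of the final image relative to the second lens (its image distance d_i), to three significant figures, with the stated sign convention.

3.71 cm

Applying the thin-lens equation to the first lens, 1/11 = 1/39 + 1/d_i1, which gives d_i1 = 15.321 cm.
Since 15.321 cm > 11 cm, the first image lies past the second lens and serves as a virtual object: d_o2 = L - d_i1 = -4.321 cm.
Applying the thin-lens equation again with f_2 = 26 cm and d_o2 = -4.321 cm gives d_i2 = 3.706 cm.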